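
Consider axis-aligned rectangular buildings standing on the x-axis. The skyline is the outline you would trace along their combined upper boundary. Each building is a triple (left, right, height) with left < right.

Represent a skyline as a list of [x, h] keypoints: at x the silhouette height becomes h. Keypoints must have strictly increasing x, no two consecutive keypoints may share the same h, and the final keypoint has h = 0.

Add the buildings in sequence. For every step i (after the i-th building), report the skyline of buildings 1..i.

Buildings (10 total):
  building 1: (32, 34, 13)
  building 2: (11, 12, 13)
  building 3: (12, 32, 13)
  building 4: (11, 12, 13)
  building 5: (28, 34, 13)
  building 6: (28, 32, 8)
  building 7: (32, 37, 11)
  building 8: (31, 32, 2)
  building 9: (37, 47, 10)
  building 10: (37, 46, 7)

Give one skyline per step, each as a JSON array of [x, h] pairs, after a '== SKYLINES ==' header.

== SKYLINES ==
[[32,13],[34,0]]
[[11,13],[12,0],[32,13],[34,0]]
[[11,13],[34,0]]
[[11,13],[34,0]]
[[11,13],[34,0]]
[[11,13],[34,0]]
[[11,13],[34,11],[37,0]]
[[11,13],[34,11],[37,0]]
[[11,13],[34,11],[37,10],[47,0]]
[[11,13],[34,11],[37,10],[47,0]]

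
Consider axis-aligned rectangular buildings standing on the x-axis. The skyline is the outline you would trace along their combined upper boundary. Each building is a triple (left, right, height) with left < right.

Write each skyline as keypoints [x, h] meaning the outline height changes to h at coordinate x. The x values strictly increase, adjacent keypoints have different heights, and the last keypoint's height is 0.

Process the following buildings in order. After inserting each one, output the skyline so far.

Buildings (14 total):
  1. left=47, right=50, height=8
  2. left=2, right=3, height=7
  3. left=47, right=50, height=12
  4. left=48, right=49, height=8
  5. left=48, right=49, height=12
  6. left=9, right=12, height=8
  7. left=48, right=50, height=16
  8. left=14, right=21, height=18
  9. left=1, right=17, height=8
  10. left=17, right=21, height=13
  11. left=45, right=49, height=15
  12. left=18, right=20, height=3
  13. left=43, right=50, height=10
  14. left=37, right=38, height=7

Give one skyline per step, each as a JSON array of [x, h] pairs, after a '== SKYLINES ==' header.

== SKYLINES ==
[[47,8],[50,0]]
[[2,7],[3,0],[47,8],[50,0]]
[[2,7],[3,0],[47,12],[50,0]]
[[2,7],[3,0],[47,12],[50,0]]
[[2,7],[3,0],[47,12],[50,0]]
[[2,7],[3,0],[9,8],[12,0],[47,12],[50,0]]
[[2,7],[3,0],[9,8],[12,0],[47,12],[48,16],[50,0]]
[[2,7],[3,0],[9,8],[12,0],[14,18],[21,0],[47,12],[48,16],[50,0]]
[[1,8],[14,18],[21,0],[47,12],[48,16],[50,0]]
[[1,8],[14,18],[21,0],[47,12],[48,16],[50,0]]
[[1,8],[14,18],[21,0],[45,15],[48,16],[50,0]]
[[1,8],[14,18],[21,0],[45,15],[48,16],[50,0]]
[[1,8],[14,18],[21,0],[43,10],[45,15],[48,16],[50,0]]
[[1,8],[14,18],[21,0],[37,7],[38,0],[43,10],[45,15],[48,16],[50,0]]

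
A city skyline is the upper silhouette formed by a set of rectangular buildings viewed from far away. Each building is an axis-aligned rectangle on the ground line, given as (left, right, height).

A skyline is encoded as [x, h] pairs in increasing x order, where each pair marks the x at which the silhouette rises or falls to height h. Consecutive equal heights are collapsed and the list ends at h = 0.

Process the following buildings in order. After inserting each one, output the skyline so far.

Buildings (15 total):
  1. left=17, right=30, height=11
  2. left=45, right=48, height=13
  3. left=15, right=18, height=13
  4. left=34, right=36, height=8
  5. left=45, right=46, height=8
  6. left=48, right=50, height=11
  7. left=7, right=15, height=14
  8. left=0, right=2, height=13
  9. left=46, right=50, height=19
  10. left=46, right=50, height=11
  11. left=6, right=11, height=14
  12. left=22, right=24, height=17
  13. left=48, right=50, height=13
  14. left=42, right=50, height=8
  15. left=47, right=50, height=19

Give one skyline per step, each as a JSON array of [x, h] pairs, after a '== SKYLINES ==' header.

== SKYLINES ==
[[17,11],[30,0]]
[[17,11],[30,0],[45,13],[48,0]]
[[15,13],[18,11],[30,0],[45,13],[48,0]]
[[15,13],[18,11],[30,0],[34,8],[36,0],[45,13],[48,0]]
[[15,13],[18,11],[30,0],[34,8],[36,0],[45,13],[48,0]]
[[15,13],[18,11],[30,0],[34,8],[36,0],[45,13],[48,11],[50,0]]
[[7,14],[15,13],[18,11],[30,0],[34,8],[36,0],[45,13],[48,11],[50,0]]
[[0,13],[2,0],[7,14],[15,13],[18,11],[30,0],[34,8],[36,0],[45,13],[48,11],[50,0]]
[[0,13],[2,0],[7,14],[15,13],[18,11],[30,0],[34,8],[36,0],[45,13],[46,19],[50,0]]
[[0,13],[2,0],[7,14],[15,13],[18,11],[30,0],[34,8],[36,0],[45,13],[46,19],[50,0]]
[[0,13],[2,0],[6,14],[15,13],[18,11],[30,0],[34,8],[36,0],[45,13],[46,19],[50,0]]
[[0,13],[2,0],[6,14],[15,13],[18,11],[22,17],[24,11],[30,0],[34,8],[36,0],[45,13],[46,19],[50,0]]
[[0,13],[2,0],[6,14],[15,13],[18,11],[22,17],[24,11],[30,0],[34,8],[36,0],[45,13],[46,19],[50,0]]
[[0,13],[2,0],[6,14],[15,13],[18,11],[22,17],[24,11],[30,0],[34,8],[36,0],[42,8],[45,13],[46,19],[50,0]]
[[0,13],[2,0],[6,14],[15,13],[18,11],[22,17],[24,11],[30,0],[34,8],[36,0],[42,8],[45,13],[46,19],[50,0]]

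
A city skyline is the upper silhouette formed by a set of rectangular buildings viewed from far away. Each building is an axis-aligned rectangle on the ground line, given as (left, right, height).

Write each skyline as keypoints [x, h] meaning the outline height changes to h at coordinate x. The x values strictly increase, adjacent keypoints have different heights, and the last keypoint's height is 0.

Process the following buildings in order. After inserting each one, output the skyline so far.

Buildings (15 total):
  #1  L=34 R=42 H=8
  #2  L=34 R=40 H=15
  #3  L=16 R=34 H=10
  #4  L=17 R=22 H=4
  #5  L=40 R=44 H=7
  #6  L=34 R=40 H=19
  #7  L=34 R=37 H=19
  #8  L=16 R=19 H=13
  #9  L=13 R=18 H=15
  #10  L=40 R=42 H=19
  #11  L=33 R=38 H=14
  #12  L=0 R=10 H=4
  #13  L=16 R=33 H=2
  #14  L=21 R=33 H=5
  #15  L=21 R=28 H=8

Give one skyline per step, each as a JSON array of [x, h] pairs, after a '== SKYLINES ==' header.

== SKYLINES ==
[[34,8],[42,0]]
[[34,15],[40,8],[42,0]]
[[16,10],[34,15],[40,8],[42,0]]
[[16,10],[34,15],[40,8],[42,0]]
[[16,10],[34,15],[40,8],[42,7],[44,0]]
[[16,10],[34,19],[40,8],[42,7],[44,0]]
[[16,10],[34,19],[40,8],[42,7],[44,0]]
[[16,13],[19,10],[34,19],[40,8],[42,7],[44,0]]
[[13,15],[18,13],[19,10],[34,19],[40,8],[42,7],[44,0]]
[[13,15],[18,13],[19,10],[34,19],[42,7],[44,0]]
[[13,15],[18,13],[19,10],[33,14],[34,19],[42,7],[44,0]]
[[0,4],[10,0],[13,15],[18,13],[19,10],[33,14],[34,19],[42,7],[44,0]]
[[0,4],[10,0],[13,15],[18,13],[19,10],[33,14],[34,19],[42,7],[44,0]]
[[0,4],[10,0],[13,15],[18,13],[19,10],[33,14],[34,19],[42,7],[44,0]]
[[0,4],[10,0],[13,15],[18,13],[19,10],[33,14],[34,19],[42,7],[44,0]]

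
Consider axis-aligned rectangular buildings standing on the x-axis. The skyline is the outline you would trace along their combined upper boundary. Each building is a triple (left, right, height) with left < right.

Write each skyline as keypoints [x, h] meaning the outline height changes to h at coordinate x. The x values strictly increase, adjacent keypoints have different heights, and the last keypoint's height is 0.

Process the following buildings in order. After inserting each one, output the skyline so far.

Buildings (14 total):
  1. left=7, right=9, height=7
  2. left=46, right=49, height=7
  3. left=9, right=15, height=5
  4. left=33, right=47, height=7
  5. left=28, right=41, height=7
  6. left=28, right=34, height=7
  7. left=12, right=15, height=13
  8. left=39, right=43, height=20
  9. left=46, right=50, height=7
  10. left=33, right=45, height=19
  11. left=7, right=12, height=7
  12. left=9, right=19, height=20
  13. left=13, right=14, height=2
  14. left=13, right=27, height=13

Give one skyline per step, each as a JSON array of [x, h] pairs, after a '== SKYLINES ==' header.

== SKYLINES ==
[[7,7],[9,0]]
[[7,7],[9,0],[46,7],[49,0]]
[[7,7],[9,5],[15,0],[46,7],[49,0]]
[[7,7],[9,5],[15,0],[33,7],[49,0]]
[[7,7],[9,5],[15,0],[28,7],[49,0]]
[[7,7],[9,5],[15,0],[28,7],[49,0]]
[[7,7],[9,5],[12,13],[15,0],[28,7],[49,0]]
[[7,7],[9,5],[12,13],[15,0],[28,7],[39,20],[43,7],[49,0]]
[[7,7],[9,5],[12,13],[15,0],[28,7],[39,20],[43,7],[50,0]]
[[7,7],[9,5],[12,13],[15,0],[28,7],[33,19],[39,20],[43,19],[45,7],[50,0]]
[[7,7],[12,13],[15,0],[28,7],[33,19],[39,20],[43,19],[45,7],[50,0]]
[[7,7],[9,20],[19,0],[28,7],[33,19],[39,20],[43,19],[45,7],[50,0]]
[[7,7],[9,20],[19,0],[28,7],[33,19],[39,20],[43,19],[45,7],[50,0]]
[[7,7],[9,20],[19,13],[27,0],[28,7],[33,19],[39,20],[43,19],[45,7],[50,0]]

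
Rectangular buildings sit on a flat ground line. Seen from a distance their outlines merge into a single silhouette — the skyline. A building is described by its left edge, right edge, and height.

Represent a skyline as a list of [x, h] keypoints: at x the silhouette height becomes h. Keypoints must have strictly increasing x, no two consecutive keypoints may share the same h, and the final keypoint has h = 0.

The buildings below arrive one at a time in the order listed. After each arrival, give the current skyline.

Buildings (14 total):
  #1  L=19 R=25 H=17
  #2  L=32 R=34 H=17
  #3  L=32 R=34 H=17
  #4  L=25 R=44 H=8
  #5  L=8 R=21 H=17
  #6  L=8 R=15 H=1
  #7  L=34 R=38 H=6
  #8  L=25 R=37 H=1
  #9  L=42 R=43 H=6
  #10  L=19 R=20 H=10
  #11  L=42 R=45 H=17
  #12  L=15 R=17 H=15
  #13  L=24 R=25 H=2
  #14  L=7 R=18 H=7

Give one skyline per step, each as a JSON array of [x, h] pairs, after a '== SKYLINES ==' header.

== SKYLINES ==
[[19,17],[25,0]]
[[19,17],[25,0],[32,17],[34,0]]
[[19,17],[25,0],[32,17],[34,0]]
[[19,17],[25,8],[32,17],[34,8],[44,0]]
[[8,17],[25,8],[32,17],[34,8],[44,0]]
[[8,17],[25,8],[32,17],[34,8],[44,0]]
[[8,17],[25,8],[32,17],[34,8],[44,0]]
[[8,17],[25,8],[32,17],[34,8],[44,0]]
[[8,17],[25,8],[32,17],[34,8],[44,0]]
[[8,17],[25,8],[32,17],[34,8],[44,0]]
[[8,17],[25,8],[32,17],[34,8],[42,17],[45,0]]
[[8,17],[25,8],[32,17],[34,8],[42,17],[45,0]]
[[8,17],[25,8],[32,17],[34,8],[42,17],[45,0]]
[[7,7],[8,17],[25,8],[32,17],[34,8],[42,17],[45,0]]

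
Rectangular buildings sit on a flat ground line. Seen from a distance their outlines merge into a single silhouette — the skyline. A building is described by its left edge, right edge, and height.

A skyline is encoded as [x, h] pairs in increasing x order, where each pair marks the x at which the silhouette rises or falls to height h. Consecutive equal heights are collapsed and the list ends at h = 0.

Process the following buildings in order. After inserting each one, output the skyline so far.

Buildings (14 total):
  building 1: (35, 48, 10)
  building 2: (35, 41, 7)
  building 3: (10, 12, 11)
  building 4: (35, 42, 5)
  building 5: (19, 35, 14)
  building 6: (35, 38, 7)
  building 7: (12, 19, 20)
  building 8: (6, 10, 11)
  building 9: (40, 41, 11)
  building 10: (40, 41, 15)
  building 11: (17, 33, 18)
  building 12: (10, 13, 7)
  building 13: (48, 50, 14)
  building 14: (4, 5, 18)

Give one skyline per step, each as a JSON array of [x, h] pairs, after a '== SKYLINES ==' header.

== SKYLINES ==
[[35,10],[48,0]]
[[35,10],[48,0]]
[[10,11],[12,0],[35,10],[48,0]]
[[10,11],[12,0],[35,10],[48,0]]
[[10,11],[12,0],[19,14],[35,10],[48,0]]
[[10,11],[12,0],[19,14],[35,10],[48,0]]
[[10,11],[12,20],[19,14],[35,10],[48,0]]
[[6,11],[12,20],[19,14],[35,10],[48,0]]
[[6,11],[12,20],[19,14],[35,10],[40,11],[41,10],[48,0]]
[[6,11],[12,20],[19,14],[35,10],[40,15],[41,10],[48,0]]
[[6,11],[12,20],[19,18],[33,14],[35,10],[40,15],[41,10],[48,0]]
[[6,11],[12,20],[19,18],[33,14],[35,10],[40,15],[41,10],[48,0]]
[[6,11],[12,20],[19,18],[33,14],[35,10],[40,15],[41,10],[48,14],[50,0]]
[[4,18],[5,0],[6,11],[12,20],[19,18],[33,14],[35,10],[40,15],[41,10],[48,14],[50,0]]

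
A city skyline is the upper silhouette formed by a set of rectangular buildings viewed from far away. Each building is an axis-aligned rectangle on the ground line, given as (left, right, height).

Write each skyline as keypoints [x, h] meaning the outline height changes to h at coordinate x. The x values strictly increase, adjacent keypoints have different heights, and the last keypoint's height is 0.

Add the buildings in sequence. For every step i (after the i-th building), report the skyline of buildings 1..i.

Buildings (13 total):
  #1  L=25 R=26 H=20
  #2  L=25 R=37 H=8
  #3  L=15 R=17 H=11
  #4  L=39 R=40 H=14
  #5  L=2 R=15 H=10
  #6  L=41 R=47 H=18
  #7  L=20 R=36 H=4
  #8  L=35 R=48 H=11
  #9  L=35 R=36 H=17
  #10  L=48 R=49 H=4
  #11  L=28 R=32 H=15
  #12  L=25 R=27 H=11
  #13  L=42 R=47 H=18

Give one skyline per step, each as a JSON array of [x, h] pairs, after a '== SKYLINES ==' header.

== SKYLINES ==
[[25,20],[26,0]]
[[25,20],[26,8],[37,0]]
[[15,11],[17,0],[25,20],[26,8],[37,0]]
[[15,11],[17,0],[25,20],[26,8],[37,0],[39,14],[40,0]]
[[2,10],[15,11],[17,0],[25,20],[26,8],[37,0],[39,14],[40,0]]
[[2,10],[15,11],[17,0],[25,20],[26,8],[37,0],[39,14],[40,0],[41,18],[47,0]]
[[2,10],[15,11],[17,0],[20,4],[25,20],[26,8],[37,0],[39,14],[40,0],[41,18],[47,0]]
[[2,10],[15,11],[17,0],[20,4],[25,20],[26,8],[35,11],[39,14],[40,11],[41,18],[47,11],[48,0]]
[[2,10],[15,11],[17,0],[20,4],[25,20],[26,8],[35,17],[36,11],[39,14],[40,11],[41,18],[47,11],[48,0]]
[[2,10],[15,11],[17,0],[20,4],[25,20],[26,8],[35,17],[36,11],[39,14],[40,11],[41,18],[47,11],[48,4],[49,0]]
[[2,10],[15,11],[17,0],[20,4],[25,20],[26,8],[28,15],[32,8],[35,17],[36,11],[39,14],[40,11],[41,18],[47,11],[48,4],[49,0]]
[[2,10],[15,11],[17,0],[20,4],[25,20],[26,11],[27,8],[28,15],[32,8],[35,17],[36,11],[39,14],[40,11],[41,18],[47,11],[48,4],[49,0]]
[[2,10],[15,11],[17,0],[20,4],[25,20],[26,11],[27,8],[28,15],[32,8],[35,17],[36,11],[39,14],[40,11],[41,18],[47,11],[48,4],[49,0]]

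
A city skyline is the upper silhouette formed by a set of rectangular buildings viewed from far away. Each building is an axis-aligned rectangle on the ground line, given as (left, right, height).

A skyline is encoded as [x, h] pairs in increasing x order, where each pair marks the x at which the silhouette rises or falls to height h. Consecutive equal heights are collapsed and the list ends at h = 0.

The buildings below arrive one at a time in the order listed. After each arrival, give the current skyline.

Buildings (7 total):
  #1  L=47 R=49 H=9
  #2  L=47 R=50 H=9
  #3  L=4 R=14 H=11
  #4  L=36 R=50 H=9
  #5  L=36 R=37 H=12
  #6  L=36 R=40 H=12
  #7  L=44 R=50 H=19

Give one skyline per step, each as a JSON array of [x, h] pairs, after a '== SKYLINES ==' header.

== SKYLINES ==
[[47,9],[49,0]]
[[47,9],[50,0]]
[[4,11],[14,0],[47,9],[50,0]]
[[4,11],[14,0],[36,9],[50,0]]
[[4,11],[14,0],[36,12],[37,9],[50,0]]
[[4,11],[14,0],[36,12],[40,9],[50,0]]
[[4,11],[14,0],[36,12],[40,9],[44,19],[50,0]]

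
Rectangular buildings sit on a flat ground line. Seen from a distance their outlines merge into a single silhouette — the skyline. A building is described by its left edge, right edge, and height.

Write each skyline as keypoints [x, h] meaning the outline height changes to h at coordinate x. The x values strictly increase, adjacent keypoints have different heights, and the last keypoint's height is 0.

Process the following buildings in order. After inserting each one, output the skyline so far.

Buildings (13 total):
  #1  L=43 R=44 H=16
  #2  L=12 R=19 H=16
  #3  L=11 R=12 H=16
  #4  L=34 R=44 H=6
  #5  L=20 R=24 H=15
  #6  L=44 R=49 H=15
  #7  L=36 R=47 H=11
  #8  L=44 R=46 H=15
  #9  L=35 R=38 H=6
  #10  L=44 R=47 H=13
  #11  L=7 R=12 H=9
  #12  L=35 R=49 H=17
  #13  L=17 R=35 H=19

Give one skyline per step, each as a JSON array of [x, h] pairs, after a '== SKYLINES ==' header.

== SKYLINES ==
[[43,16],[44,0]]
[[12,16],[19,0],[43,16],[44,0]]
[[11,16],[19,0],[43,16],[44,0]]
[[11,16],[19,0],[34,6],[43,16],[44,0]]
[[11,16],[19,0],[20,15],[24,0],[34,6],[43,16],[44,0]]
[[11,16],[19,0],[20,15],[24,0],[34,6],[43,16],[44,15],[49,0]]
[[11,16],[19,0],[20,15],[24,0],[34,6],[36,11],[43,16],[44,15],[49,0]]
[[11,16],[19,0],[20,15],[24,0],[34,6],[36,11],[43,16],[44,15],[49,0]]
[[11,16],[19,0],[20,15],[24,0],[34,6],[36,11],[43,16],[44,15],[49,0]]
[[11,16],[19,0],[20,15],[24,0],[34,6],[36,11],[43,16],[44,15],[49,0]]
[[7,9],[11,16],[19,0],[20,15],[24,0],[34,6],[36,11],[43,16],[44,15],[49,0]]
[[7,9],[11,16],[19,0],[20,15],[24,0],[34,6],[35,17],[49,0]]
[[7,9],[11,16],[17,19],[35,17],[49,0]]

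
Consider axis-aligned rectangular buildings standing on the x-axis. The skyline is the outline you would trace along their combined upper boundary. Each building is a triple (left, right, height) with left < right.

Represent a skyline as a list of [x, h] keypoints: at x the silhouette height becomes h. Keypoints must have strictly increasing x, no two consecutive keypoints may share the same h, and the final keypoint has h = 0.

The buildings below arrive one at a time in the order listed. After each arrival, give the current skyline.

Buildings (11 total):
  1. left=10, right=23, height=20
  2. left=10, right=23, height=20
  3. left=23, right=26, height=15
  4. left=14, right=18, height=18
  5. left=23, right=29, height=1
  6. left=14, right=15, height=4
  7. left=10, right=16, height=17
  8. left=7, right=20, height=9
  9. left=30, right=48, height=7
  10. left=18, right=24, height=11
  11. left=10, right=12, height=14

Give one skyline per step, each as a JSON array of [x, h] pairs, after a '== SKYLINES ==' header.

== SKYLINES ==
[[10,20],[23,0]]
[[10,20],[23,0]]
[[10,20],[23,15],[26,0]]
[[10,20],[23,15],[26,0]]
[[10,20],[23,15],[26,1],[29,0]]
[[10,20],[23,15],[26,1],[29,0]]
[[10,20],[23,15],[26,1],[29,0]]
[[7,9],[10,20],[23,15],[26,1],[29,0]]
[[7,9],[10,20],[23,15],[26,1],[29,0],[30,7],[48,0]]
[[7,9],[10,20],[23,15],[26,1],[29,0],[30,7],[48,0]]
[[7,9],[10,20],[23,15],[26,1],[29,0],[30,7],[48,0]]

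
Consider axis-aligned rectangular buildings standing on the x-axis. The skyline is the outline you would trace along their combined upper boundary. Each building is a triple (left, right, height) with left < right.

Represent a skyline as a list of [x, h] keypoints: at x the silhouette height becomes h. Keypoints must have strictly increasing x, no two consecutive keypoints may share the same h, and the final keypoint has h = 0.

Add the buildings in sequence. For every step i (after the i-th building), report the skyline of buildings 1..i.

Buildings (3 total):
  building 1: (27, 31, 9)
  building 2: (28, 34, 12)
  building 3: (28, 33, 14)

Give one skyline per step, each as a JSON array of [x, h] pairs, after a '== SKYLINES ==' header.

== SKYLINES ==
[[27,9],[31,0]]
[[27,9],[28,12],[34,0]]
[[27,9],[28,14],[33,12],[34,0]]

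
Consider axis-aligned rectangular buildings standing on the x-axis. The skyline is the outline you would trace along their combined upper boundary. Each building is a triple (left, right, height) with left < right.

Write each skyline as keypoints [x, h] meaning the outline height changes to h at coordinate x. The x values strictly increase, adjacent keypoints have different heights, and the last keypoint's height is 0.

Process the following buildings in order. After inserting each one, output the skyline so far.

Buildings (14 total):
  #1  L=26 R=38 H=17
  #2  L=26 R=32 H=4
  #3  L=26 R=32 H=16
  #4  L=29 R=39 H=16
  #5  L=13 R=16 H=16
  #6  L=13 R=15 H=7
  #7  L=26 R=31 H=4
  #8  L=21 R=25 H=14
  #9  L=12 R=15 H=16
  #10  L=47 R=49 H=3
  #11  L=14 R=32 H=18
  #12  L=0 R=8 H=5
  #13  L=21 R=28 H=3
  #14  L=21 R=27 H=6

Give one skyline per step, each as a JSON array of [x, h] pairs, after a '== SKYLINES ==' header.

== SKYLINES ==
[[26,17],[38,0]]
[[26,17],[38,0]]
[[26,17],[38,0]]
[[26,17],[38,16],[39,0]]
[[13,16],[16,0],[26,17],[38,16],[39,0]]
[[13,16],[16,0],[26,17],[38,16],[39,0]]
[[13,16],[16,0],[26,17],[38,16],[39,0]]
[[13,16],[16,0],[21,14],[25,0],[26,17],[38,16],[39,0]]
[[12,16],[16,0],[21,14],[25,0],[26,17],[38,16],[39,0]]
[[12,16],[16,0],[21,14],[25,0],[26,17],[38,16],[39,0],[47,3],[49,0]]
[[12,16],[14,18],[32,17],[38,16],[39,0],[47,3],[49,0]]
[[0,5],[8,0],[12,16],[14,18],[32,17],[38,16],[39,0],[47,3],[49,0]]
[[0,5],[8,0],[12,16],[14,18],[32,17],[38,16],[39,0],[47,3],[49,0]]
[[0,5],[8,0],[12,16],[14,18],[32,17],[38,16],[39,0],[47,3],[49,0]]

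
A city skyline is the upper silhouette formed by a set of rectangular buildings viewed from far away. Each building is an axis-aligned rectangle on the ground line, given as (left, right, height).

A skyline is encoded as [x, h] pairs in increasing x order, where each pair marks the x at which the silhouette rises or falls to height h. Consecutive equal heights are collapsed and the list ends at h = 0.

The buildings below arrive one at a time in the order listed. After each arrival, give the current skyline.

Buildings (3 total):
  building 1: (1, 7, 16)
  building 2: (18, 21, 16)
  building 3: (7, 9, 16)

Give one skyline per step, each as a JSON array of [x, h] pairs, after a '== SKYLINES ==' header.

== SKYLINES ==
[[1,16],[7,0]]
[[1,16],[7,0],[18,16],[21,0]]
[[1,16],[9,0],[18,16],[21,0]]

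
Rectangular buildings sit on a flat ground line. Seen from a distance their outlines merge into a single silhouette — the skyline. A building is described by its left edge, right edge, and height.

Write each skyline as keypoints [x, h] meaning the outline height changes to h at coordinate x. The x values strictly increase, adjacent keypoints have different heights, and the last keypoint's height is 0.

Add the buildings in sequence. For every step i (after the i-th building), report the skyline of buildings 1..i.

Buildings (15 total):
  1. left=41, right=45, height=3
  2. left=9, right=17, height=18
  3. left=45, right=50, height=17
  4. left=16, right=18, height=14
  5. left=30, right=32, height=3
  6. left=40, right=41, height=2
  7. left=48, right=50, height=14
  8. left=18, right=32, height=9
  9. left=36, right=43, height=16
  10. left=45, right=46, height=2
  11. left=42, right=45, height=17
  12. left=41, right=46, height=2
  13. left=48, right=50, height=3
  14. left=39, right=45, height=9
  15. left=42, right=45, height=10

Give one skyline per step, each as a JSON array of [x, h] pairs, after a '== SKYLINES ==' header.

== SKYLINES ==
[[41,3],[45,0]]
[[9,18],[17,0],[41,3],[45,0]]
[[9,18],[17,0],[41,3],[45,17],[50,0]]
[[9,18],[17,14],[18,0],[41,3],[45,17],[50,0]]
[[9,18],[17,14],[18,0],[30,3],[32,0],[41,3],[45,17],[50,0]]
[[9,18],[17,14],[18,0],[30,3],[32,0],[40,2],[41,3],[45,17],[50,0]]
[[9,18],[17,14],[18,0],[30,3],[32,0],[40,2],[41,3],[45,17],[50,0]]
[[9,18],[17,14],[18,9],[32,0],[40,2],[41,3],[45,17],[50,0]]
[[9,18],[17,14],[18,9],[32,0],[36,16],[43,3],[45,17],[50,0]]
[[9,18],[17,14],[18,9],[32,0],[36,16],[43,3],[45,17],[50,0]]
[[9,18],[17,14],[18,9],[32,0],[36,16],[42,17],[50,0]]
[[9,18],[17,14],[18,9],[32,0],[36,16],[42,17],[50,0]]
[[9,18],[17,14],[18,9],[32,0],[36,16],[42,17],[50,0]]
[[9,18],[17,14],[18,9],[32,0],[36,16],[42,17],[50,0]]
[[9,18],[17,14],[18,9],[32,0],[36,16],[42,17],[50,0]]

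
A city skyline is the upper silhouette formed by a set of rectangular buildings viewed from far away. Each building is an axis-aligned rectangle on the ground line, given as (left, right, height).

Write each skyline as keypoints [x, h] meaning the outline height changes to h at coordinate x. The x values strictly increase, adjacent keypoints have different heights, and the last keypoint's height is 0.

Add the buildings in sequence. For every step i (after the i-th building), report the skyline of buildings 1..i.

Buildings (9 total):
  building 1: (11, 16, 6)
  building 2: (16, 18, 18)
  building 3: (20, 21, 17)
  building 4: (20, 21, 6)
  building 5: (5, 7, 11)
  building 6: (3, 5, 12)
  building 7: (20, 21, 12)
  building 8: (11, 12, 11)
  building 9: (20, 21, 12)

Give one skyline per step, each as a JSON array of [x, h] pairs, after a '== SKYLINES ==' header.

== SKYLINES ==
[[11,6],[16,0]]
[[11,6],[16,18],[18,0]]
[[11,6],[16,18],[18,0],[20,17],[21,0]]
[[11,6],[16,18],[18,0],[20,17],[21,0]]
[[5,11],[7,0],[11,6],[16,18],[18,0],[20,17],[21,0]]
[[3,12],[5,11],[7,0],[11,6],[16,18],[18,0],[20,17],[21,0]]
[[3,12],[5,11],[7,0],[11,6],[16,18],[18,0],[20,17],[21,0]]
[[3,12],[5,11],[7,0],[11,11],[12,6],[16,18],[18,0],[20,17],[21,0]]
[[3,12],[5,11],[7,0],[11,11],[12,6],[16,18],[18,0],[20,17],[21,0]]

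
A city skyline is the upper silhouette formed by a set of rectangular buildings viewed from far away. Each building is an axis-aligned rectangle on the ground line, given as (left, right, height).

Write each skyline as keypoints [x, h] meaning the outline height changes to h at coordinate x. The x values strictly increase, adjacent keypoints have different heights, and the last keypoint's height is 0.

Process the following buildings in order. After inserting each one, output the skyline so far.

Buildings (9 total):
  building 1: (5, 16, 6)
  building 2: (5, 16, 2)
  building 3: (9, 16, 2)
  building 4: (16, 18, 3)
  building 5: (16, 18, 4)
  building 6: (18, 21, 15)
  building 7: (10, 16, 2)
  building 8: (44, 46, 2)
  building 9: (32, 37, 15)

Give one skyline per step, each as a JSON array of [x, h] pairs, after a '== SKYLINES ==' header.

== SKYLINES ==
[[5,6],[16,0]]
[[5,6],[16,0]]
[[5,6],[16,0]]
[[5,6],[16,3],[18,0]]
[[5,6],[16,4],[18,0]]
[[5,6],[16,4],[18,15],[21,0]]
[[5,6],[16,4],[18,15],[21,0]]
[[5,6],[16,4],[18,15],[21,0],[44,2],[46,0]]
[[5,6],[16,4],[18,15],[21,0],[32,15],[37,0],[44,2],[46,0]]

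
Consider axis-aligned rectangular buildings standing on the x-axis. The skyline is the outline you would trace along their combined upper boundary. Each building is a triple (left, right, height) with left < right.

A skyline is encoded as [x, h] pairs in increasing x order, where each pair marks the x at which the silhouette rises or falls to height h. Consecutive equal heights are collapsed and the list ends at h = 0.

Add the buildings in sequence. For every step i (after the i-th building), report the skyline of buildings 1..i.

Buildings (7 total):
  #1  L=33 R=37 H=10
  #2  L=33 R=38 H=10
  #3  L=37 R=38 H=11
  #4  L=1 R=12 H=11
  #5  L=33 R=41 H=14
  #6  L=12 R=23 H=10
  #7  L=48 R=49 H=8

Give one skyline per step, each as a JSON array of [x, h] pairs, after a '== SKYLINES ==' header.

== SKYLINES ==
[[33,10],[37,0]]
[[33,10],[38,0]]
[[33,10],[37,11],[38,0]]
[[1,11],[12,0],[33,10],[37,11],[38,0]]
[[1,11],[12,0],[33,14],[41,0]]
[[1,11],[12,10],[23,0],[33,14],[41,0]]
[[1,11],[12,10],[23,0],[33,14],[41,0],[48,8],[49,0]]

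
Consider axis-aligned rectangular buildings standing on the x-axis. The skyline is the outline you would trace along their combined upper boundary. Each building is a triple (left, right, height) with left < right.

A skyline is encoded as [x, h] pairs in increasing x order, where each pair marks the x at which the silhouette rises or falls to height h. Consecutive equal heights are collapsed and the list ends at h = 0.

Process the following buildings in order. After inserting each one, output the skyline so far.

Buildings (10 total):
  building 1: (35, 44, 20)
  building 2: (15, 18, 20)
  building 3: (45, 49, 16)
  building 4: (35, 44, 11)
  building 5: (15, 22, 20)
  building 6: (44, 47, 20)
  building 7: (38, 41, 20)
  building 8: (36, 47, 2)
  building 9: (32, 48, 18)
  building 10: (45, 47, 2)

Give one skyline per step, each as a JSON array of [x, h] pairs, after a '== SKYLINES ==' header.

== SKYLINES ==
[[35,20],[44,0]]
[[15,20],[18,0],[35,20],[44,0]]
[[15,20],[18,0],[35,20],[44,0],[45,16],[49,0]]
[[15,20],[18,0],[35,20],[44,0],[45,16],[49,0]]
[[15,20],[22,0],[35,20],[44,0],[45,16],[49,0]]
[[15,20],[22,0],[35,20],[47,16],[49,0]]
[[15,20],[22,0],[35,20],[47,16],[49,0]]
[[15,20],[22,0],[35,20],[47,16],[49,0]]
[[15,20],[22,0],[32,18],[35,20],[47,18],[48,16],[49,0]]
[[15,20],[22,0],[32,18],[35,20],[47,18],[48,16],[49,0]]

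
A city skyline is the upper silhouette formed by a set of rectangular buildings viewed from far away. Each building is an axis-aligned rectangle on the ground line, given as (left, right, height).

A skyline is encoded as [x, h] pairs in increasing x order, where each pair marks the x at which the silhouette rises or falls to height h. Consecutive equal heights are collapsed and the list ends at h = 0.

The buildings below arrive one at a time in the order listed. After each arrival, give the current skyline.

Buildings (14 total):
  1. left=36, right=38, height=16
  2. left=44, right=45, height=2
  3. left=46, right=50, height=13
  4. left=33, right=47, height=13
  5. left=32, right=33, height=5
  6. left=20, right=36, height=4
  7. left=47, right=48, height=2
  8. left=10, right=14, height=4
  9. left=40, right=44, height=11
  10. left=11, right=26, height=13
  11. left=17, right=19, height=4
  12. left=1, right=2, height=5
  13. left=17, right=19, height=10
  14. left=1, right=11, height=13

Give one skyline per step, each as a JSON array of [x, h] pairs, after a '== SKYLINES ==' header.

== SKYLINES ==
[[36,16],[38,0]]
[[36,16],[38,0],[44,2],[45,0]]
[[36,16],[38,0],[44,2],[45,0],[46,13],[50,0]]
[[33,13],[36,16],[38,13],[50,0]]
[[32,5],[33,13],[36,16],[38,13],[50,0]]
[[20,4],[32,5],[33,13],[36,16],[38,13],[50,0]]
[[20,4],[32,5],[33,13],[36,16],[38,13],[50,0]]
[[10,4],[14,0],[20,4],[32,5],[33,13],[36,16],[38,13],[50,0]]
[[10,4],[14,0],[20,4],[32,5],[33,13],[36,16],[38,13],[50,0]]
[[10,4],[11,13],[26,4],[32,5],[33,13],[36,16],[38,13],[50,0]]
[[10,4],[11,13],[26,4],[32,5],[33,13],[36,16],[38,13],[50,0]]
[[1,5],[2,0],[10,4],[11,13],[26,4],[32,5],[33,13],[36,16],[38,13],[50,0]]
[[1,5],[2,0],[10,4],[11,13],[26,4],[32,5],[33,13],[36,16],[38,13],[50,0]]
[[1,13],[26,4],[32,5],[33,13],[36,16],[38,13],[50,0]]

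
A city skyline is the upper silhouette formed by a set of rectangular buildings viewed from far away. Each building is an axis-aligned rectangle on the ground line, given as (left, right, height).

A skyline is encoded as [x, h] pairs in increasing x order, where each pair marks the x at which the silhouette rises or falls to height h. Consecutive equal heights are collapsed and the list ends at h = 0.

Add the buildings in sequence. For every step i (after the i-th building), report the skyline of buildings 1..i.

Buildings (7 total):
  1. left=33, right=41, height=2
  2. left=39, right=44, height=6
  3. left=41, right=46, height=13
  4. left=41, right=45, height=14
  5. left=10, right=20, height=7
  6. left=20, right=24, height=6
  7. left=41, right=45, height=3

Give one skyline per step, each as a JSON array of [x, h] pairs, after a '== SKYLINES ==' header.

== SKYLINES ==
[[33,2],[41,0]]
[[33,2],[39,6],[44,0]]
[[33,2],[39,6],[41,13],[46,0]]
[[33,2],[39,6],[41,14],[45,13],[46,0]]
[[10,7],[20,0],[33,2],[39,6],[41,14],[45,13],[46,0]]
[[10,7],[20,6],[24,0],[33,2],[39,6],[41,14],[45,13],[46,0]]
[[10,7],[20,6],[24,0],[33,2],[39,6],[41,14],[45,13],[46,0]]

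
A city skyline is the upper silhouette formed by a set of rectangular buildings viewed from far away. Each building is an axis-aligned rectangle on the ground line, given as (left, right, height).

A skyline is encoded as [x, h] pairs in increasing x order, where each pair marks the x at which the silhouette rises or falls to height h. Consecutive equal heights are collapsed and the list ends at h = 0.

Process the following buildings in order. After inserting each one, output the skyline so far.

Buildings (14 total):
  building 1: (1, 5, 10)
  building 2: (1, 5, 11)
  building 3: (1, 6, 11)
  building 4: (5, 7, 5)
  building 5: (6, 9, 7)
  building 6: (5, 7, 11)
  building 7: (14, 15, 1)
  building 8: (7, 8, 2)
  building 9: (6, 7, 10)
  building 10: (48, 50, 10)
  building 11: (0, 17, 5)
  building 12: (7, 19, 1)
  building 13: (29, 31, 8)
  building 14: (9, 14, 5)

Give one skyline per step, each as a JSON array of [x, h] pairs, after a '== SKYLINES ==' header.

== SKYLINES ==
[[1,10],[5,0]]
[[1,11],[5,0]]
[[1,11],[6,0]]
[[1,11],[6,5],[7,0]]
[[1,11],[6,7],[9,0]]
[[1,11],[7,7],[9,0]]
[[1,11],[7,7],[9,0],[14,1],[15,0]]
[[1,11],[7,7],[9,0],[14,1],[15,0]]
[[1,11],[7,7],[9,0],[14,1],[15,0]]
[[1,11],[7,7],[9,0],[14,1],[15,0],[48,10],[50,0]]
[[0,5],[1,11],[7,7],[9,5],[17,0],[48,10],[50,0]]
[[0,5],[1,11],[7,7],[9,5],[17,1],[19,0],[48,10],[50,0]]
[[0,5],[1,11],[7,7],[9,5],[17,1],[19,0],[29,8],[31,0],[48,10],[50,0]]
[[0,5],[1,11],[7,7],[9,5],[17,1],[19,0],[29,8],[31,0],[48,10],[50,0]]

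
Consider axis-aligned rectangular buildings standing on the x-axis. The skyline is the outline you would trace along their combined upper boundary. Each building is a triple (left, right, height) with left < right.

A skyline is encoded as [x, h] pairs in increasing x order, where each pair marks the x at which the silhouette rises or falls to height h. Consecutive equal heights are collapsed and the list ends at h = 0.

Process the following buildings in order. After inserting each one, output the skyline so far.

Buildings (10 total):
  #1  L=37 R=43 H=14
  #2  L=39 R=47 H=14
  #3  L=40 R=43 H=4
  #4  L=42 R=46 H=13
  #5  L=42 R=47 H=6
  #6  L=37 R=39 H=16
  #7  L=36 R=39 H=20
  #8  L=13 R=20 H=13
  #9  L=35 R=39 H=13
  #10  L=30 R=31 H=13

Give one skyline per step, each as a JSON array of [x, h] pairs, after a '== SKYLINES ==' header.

== SKYLINES ==
[[37,14],[43,0]]
[[37,14],[47,0]]
[[37,14],[47,0]]
[[37,14],[47,0]]
[[37,14],[47,0]]
[[37,16],[39,14],[47,0]]
[[36,20],[39,14],[47,0]]
[[13,13],[20,0],[36,20],[39,14],[47,0]]
[[13,13],[20,0],[35,13],[36,20],[39,14],[47,0]]
[[13,13],[20,0],[30,13],[31,0],[35,13],[36,20],[39,14],[47,0]]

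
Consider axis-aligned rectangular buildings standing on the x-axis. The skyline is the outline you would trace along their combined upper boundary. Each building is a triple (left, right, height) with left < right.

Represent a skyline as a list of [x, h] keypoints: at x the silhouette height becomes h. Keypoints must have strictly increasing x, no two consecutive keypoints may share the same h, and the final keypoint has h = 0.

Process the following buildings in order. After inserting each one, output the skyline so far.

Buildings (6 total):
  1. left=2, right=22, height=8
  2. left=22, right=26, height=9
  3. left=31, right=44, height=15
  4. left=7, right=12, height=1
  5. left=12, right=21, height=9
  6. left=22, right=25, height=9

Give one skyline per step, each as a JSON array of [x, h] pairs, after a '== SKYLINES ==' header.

== SKYLINES ==
[[2,8],[22,0]]
[[2,8],[22,9],[26,0]]
[[2,8],[22,9],[26,0],[31,15],[44,0]]
[[2,8],[22,9],[26,0],[31,15],[44,0]]
[[2,8],[12,9],[21,8],[22,9],[26,0],[31,15],[44,0]]
[[2,8],[12,9],[21,8],[22,9],[26,0],[31,15],[44,0]]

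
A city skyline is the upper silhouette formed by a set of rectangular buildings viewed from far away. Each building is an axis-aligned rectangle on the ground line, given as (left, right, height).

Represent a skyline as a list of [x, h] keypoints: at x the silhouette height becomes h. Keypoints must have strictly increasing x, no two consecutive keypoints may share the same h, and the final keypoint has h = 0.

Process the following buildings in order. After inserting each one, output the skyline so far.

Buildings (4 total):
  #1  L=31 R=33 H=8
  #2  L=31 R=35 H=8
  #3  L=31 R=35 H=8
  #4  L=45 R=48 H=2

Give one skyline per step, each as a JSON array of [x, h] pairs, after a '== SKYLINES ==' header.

== SKYLINES ==
[[31,8],[33,0]]
[[31,8],[35,0]]
[[31,8],[35,0]]
[[31,8],[35,0],[45,2],[48,0]]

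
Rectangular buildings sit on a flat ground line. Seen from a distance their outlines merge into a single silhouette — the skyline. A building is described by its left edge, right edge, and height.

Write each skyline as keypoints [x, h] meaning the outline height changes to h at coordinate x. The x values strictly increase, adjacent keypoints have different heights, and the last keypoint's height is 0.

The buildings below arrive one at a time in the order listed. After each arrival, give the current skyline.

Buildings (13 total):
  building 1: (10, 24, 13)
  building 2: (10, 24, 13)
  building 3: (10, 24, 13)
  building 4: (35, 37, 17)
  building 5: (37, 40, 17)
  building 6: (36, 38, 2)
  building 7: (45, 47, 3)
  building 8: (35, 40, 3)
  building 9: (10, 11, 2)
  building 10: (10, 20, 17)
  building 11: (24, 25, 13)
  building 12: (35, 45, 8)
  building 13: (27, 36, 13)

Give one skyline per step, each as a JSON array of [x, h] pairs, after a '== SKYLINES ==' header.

== SKYLINES ==
[[10,13],[24,0]]
[[10,13],[24,0]]
[[10,13],[24,0]]
[[10,13],[24,0],[35,17],[37,0]]
[[10,13],[24,0],[35,17],[40,0]]
[[10,13],[24,0],[35,17],[40,0]]
[[10,13],[24,0],[35,17],[40,0],[45,3],[47,0]]
[[10,13],[24,0],[35,17],[40,0],[45,3],[47,0]]
[[10,13],[24,0],[35,17],[40,0],[45,3],[47,0]]
[[10,17],[20,13],[24,0],[35,17],[40,0],[45,3],[47,0]]
[[10,17],[20,13],[25,0],[35,17],[40,0],[45,3],[47,0]]
[[10,17],[20,13],[25,0],[35,17],[40,8],[45,3],[47,0]]
[[10,17],[20,13],[25,0],[27,13],[35,17],[40,8],[45,3],[47,0]]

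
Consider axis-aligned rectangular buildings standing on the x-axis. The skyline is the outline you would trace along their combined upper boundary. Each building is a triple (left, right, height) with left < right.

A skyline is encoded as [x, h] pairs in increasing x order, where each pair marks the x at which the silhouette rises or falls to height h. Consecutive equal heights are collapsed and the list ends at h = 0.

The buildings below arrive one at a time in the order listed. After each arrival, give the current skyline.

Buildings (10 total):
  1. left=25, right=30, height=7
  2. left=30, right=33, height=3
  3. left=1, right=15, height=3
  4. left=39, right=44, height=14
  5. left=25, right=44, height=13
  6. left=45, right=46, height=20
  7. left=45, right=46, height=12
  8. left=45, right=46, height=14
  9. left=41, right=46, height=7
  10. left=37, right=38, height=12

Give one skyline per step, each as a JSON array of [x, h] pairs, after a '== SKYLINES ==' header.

== SKYLINES ==
[[25,7],[30,0]]
[[25,7],[30,3],[33,0]]
[[1,3],[15,0],[25,7],[30,3],[33,0]]
[[1,3],[15,0],[25,7],[30,3],[33,0],[39,14],[44,0]]
[[1,3],[15,0],[25,13],[39,14],[44,0]]
[[1,3],[15,0],[25,13],[39,14],[44,0],[45,20],[46,0]]
[[1,3],[15,0],[25,13],[39,14],[44,0],[45,20],[46,0]]
[[1,3],[15,0],[25,13],[39,14],[44,0],[45,20],[46,0]]
[[1,3],[15,0],[25,13],[39,14],[44,7],[45,20],[46,0]]
[[1,3],[15,0],[25,13],[39,14],[44,7],[45,20],[46,0]]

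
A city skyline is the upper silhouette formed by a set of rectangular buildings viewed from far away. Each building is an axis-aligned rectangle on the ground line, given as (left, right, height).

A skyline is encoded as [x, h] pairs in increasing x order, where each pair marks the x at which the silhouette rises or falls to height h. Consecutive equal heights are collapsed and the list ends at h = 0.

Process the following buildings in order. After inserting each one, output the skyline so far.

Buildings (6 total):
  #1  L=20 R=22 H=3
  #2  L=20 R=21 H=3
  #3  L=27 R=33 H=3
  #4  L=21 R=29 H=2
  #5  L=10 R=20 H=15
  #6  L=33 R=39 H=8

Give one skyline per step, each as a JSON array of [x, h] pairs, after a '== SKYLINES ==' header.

== SKYLINES ==
[[20,3],[22,0]]
[[20,3],[22,0]]
[[20,3],[22,0],[27,3],[33,0]]
[[20,3],[22,2],[27,3],[33,0]]
[[10,15],[20,3],[22,2],[27,3],[33,0]]
[[10,15],[20,3],[22,2],[27,3],[33,8],[39,0]]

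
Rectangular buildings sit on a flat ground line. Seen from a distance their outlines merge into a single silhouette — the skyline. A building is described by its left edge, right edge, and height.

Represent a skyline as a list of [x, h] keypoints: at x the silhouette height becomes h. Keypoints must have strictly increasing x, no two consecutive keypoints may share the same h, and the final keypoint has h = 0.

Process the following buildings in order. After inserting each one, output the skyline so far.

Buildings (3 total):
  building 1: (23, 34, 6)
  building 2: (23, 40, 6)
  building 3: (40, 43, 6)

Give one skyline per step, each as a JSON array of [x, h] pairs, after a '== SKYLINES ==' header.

== SKYLINES ==
[[23,6],[34,0]]
[[23,6],[40,0]]
[[23,6],[43,0]]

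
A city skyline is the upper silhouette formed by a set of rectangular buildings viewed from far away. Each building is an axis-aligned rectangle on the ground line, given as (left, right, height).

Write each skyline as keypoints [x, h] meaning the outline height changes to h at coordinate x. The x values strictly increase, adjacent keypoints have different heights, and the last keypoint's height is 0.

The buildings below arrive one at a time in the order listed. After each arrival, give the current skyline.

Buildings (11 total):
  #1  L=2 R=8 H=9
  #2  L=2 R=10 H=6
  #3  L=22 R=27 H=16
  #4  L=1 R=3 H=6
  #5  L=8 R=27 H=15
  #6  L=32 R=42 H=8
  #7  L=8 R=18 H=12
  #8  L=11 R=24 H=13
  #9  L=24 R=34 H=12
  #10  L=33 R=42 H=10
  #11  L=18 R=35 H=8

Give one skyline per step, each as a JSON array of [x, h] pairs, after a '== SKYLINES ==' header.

== SKYLINES ==
[[2,9],[8,0]]
[[2,9],[8,6],[10,0]]
[[2,9],[8,6],[10,0],[22,16],[27,0]]
[[1,6],[2,9],[8,6],[10,0],[22,16],[27,0]]
[[1,6],[2,9],[8,15],[22,16],[27,0]]
[[1,6],[2,9],[8,15],[22,16],[27,0],[32,8],[42,0]]
[[1,6],[2,9],[8,15],[22,16],[27,0],[32,8],[42,0]]
[[1,6],[2,9],[8,15],[22,16],[27,0],[32,8],[42,0]]
[[1,6],[2,9],[8,15],[22,16],[27,12],[34,8],[42,0]]
[[1,6],[2,9],[8,15],[22,16],[27,12],[34,10],[42,0]]
[[1,6],[2,9],[8,15],[22,16],[27,12],[34,10],[42,0]]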